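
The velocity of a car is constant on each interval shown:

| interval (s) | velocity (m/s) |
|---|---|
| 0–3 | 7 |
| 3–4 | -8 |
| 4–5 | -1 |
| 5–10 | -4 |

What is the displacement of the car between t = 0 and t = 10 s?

-8 m

Displacement is the signed area under the v-t curve.
0–3 s: 7 × 3 = 21 m
3–4 s: -8 × 1 = -8 m
4–5 s: -1 × 1 = -1 m
5–10 s: -4 × 5 = -20 m
Net displacement = -8 m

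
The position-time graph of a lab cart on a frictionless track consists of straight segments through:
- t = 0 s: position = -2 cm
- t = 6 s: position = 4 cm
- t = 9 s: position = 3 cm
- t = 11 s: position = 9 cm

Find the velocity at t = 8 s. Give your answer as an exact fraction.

Velocity is the slope of the x-t graph on 6–9 s: (3 − 4)/(9 − 6) = -1/3 cm/s.

-1/3 cm/s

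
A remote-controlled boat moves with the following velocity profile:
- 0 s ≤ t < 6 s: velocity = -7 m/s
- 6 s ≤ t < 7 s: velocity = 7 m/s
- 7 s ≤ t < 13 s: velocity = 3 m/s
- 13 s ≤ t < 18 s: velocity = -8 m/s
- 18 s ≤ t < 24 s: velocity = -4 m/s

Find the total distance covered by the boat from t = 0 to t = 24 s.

Distance (not displacement) is the total path length: add the absolute areas under v-t.
0–6 s: |-7| × 6 = 42 m
6–7 s: |7| × 1 = 7 m
7–13 s: |3| × 6 = 18 m
13–18 s: |-8| × 5 = 40 m
18–24 s: |-4| × 6 = 24 m
Total distance = 131 m

131 m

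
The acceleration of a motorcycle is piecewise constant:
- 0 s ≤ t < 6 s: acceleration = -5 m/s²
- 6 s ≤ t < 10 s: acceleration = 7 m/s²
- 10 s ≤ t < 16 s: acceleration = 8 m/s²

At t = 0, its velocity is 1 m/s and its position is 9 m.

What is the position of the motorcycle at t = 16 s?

On each constant-a segment, Δv = aΔt and Δx = v₀Δt + ½aΔt²; chain segment to segment.
0–6 s: v starts 1 m/s; Δx = 1·6 + ½·-5·6² = -84 m; v ends -29 m/s.
6–10 s: v starts -29 m/s; Δx = -29·4 + ½·7·4² = -60 m; v ends -1 m/s.
10–16 s: v starts -1 m/s; Δx = -1·6 + ½·8·6² = 138 m; v ends 47 m/s.
x(16) = 9 + Σ Δx = 3 m.

3 m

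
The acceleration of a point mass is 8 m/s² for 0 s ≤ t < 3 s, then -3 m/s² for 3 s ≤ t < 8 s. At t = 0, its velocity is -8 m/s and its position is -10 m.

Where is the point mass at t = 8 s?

On each constant-a segment, Δv = aΔt and Δx = v₀Δt + ½aΔt²; chain segment to segment.
0–3 s: v starts -8 m/s; Δx = -8·3 + ½·8·3² = 12 m; v ends 16 m/s.
3–8 s: v starts 16 m/s; Δx = 16·5 + ½·-3·5² = 42.5 m; v ends 1 m/s.
x(8) = -10 + Σ Δx = 44.5 m.

44.5 m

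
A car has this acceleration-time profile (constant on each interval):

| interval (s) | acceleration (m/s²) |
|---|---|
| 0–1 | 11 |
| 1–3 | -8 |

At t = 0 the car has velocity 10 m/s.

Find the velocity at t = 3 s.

Δv equals the area under the a-t graph; then v = v₀ + Δv.
0–1 s: 11 × 1 = 11 m/s
1–3 s: -8 × 2 = -16 m/s
Δv = -5 m/s, so v(3) = 10 + (-5) = 5 m/s.

5 m/s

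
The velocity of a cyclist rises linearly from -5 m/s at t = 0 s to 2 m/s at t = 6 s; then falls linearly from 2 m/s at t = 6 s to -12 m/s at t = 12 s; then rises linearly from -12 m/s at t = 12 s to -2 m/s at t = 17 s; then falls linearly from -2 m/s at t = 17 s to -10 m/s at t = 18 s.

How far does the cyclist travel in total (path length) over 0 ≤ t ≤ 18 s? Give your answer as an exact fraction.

596/7 m

Distance (not displacement) is the total path length: add the absolute areas under v-t.
0–6 s: v = 0 at t = 30/7 s; triangle areas 75/7 + 12/7 = 87/7 m
6–12 s: v = 0 at t = 48/7 s; triangle areas 6/7 + 216/7 = 222/7 m
12–17 s: |½(-12 + -2)(5)| = 35 m
17–18 s: |½(-2 + -10)(1)| = 6 m
Total distance = 596/7 m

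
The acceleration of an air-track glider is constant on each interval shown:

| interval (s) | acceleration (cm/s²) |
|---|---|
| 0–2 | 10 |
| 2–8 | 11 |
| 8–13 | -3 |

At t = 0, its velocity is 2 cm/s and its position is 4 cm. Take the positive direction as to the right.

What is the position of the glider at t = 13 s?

On each constant-a segment, Δv = aΔt and Δx = v₀Δt + ½aΔt²; chain segment to segment.
0–2 s: v starts 2 cm/s; Δx = 2·2 + ½·10·2² = 24 cm; v ends 22 cm/s.
2–8 s: v starts 22 cm/s; Δx = 22·6 + ½·11·6² = 330 cm; v ends 88 cm/s.
8–13 s: v starts 88 cm/s; Δx = 88·5 + ½·-3·5² = 402.5 cm; v ends 73 cm/s.
x(13) = 4 + Σ Δx = 760.5 cm.

760.5 cm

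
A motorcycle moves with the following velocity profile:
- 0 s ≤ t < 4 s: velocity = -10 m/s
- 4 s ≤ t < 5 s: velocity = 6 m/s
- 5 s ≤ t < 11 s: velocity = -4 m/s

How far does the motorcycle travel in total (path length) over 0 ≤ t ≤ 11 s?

Distance (not displacement) is the total path length: add the absolute areas under v-t.
0–4 s: |-10| × 4 = 40 m
4–5 s: |6| × 1 = 6 m
5–11 s: |-4| × 6 = 24 m
Total distance = 70 m

70 m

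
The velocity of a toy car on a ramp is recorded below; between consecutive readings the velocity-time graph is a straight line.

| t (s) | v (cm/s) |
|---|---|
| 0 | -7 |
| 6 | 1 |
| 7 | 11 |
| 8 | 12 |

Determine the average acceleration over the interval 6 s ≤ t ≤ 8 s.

Average acceleration = Δv/Δt = (12 − 1)/(8 − 6) = 5.5 cm/s².

5.5 cm/s²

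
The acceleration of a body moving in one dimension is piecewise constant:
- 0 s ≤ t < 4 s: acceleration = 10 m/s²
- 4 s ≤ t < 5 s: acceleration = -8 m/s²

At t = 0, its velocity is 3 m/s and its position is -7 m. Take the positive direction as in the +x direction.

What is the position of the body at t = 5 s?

124 m

On each constant-a segment, Δv = aΔt and Δx = v₀Δt + ½aΔt²; chain segment to segment.
0–4 s: v starts 3 m/s; Δx = 3·4 + ½·10·4² = 92 m; v ends 43 m/s.
4–5 s: v starts 43 m/s; Δx = 43·1 + ½·-8·1² = 39 m; v ends 35 m/s.
x(5) = -7 + Σ Δx = 124 m.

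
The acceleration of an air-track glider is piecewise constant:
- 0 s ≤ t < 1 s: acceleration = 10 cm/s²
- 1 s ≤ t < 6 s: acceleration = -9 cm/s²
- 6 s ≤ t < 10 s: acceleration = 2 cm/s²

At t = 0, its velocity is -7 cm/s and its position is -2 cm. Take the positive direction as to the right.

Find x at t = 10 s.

On each constant-a segment, Δv = aΔt and Δx = v₀Δt + ½aΔt²; chain segment to segment.
0–1 s: v starts -7 cm/s; Δx = -7·1 + ½·10·1² = -2 cm; v ends 3 cm/s.
1–6 s: v starts 3 cm/s; Δx = 3·5 + ½·-9·5² = -97.5 cm; v ends -42 cm/s.
6–10 s: v starts -42 cm/s; Δx = -42·4 + ½·2·4² = -152 cm; v ends -34 cm/s.
x(10) = -2 + Σ Δx = -253.5 cm.

-253.5 cm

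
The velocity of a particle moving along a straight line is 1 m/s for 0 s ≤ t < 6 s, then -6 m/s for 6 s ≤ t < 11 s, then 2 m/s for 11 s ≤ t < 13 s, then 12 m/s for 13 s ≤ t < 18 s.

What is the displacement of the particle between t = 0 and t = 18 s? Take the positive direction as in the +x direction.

Displacement is the signed area under the v-t curve.
0–6 s: 1 × 6 = 6 m
6–11 s: -6 × 5 = -30 m
11–13 s: 2 × 2 = 4 m
13–18 s: 12 × 5 = 60 m
Net displacement = 40 m

40 m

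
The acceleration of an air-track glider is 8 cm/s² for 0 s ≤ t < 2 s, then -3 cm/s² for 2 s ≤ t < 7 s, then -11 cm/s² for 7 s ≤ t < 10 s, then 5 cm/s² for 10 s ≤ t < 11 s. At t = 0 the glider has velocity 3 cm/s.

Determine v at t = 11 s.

-24 cm/s

Δv equals the area under the a-t graph; then v = v₀ + Δv.
0–2 s: 8 × 2 = 16 cm/s
2–7 s: -3 × 5 = -15 cm/s
7–10 s: -11 × 3 = -33 cm/s
10–11 s: 5 × 1 = 5 cm/s
Δv = -27 cm/s, so v(11) = 3 + (-27) = -24 cm/s.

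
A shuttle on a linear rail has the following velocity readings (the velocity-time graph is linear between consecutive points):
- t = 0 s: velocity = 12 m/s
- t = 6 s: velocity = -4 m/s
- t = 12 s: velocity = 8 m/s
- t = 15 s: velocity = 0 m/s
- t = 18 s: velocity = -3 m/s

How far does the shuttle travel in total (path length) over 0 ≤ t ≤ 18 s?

Total distance travelled is ∫|v| dt — sum the magnitudes of each area piece.
0–6 s: v = 0 at t = 4.5 s; triangle areas 27 + 3 = 30 m
6–12 s: v = 0 at t = 8 s; triangle areas 4 + 16 = 20 m
12–15 s: |½(8 + 0)(3)| = 12 m
15–18 s: |½(0 + -3)(3)| = 4.5 m
Total distance = 66.5 m

66.5 m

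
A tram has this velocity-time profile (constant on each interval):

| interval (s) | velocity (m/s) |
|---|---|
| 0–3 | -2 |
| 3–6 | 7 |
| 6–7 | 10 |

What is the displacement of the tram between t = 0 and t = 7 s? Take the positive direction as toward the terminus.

Net displacement equals the area under the velocity-time graph (areas below the axis count negative).
0–3 s: -2 × 3 = -6 m
3–6 s: 7 × 3 = 21 m
6–7 s: 10 × 1 = 10 m
Net displacement = 25 m

25 m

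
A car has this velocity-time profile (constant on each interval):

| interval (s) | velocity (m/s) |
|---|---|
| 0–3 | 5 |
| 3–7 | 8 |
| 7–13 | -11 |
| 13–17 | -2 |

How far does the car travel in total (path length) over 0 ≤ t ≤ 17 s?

121 m

Distance (not displacement) is the total path length: add the absolute areas under v-t.
0–3 s: |5| × 3 = 15 m
3–7 s: |8| × 4 = 32 m
7–13 s: |-11| × 6 = 66 m
13–17 s: |-2| × 4 = 8 m
Total distance = 121 m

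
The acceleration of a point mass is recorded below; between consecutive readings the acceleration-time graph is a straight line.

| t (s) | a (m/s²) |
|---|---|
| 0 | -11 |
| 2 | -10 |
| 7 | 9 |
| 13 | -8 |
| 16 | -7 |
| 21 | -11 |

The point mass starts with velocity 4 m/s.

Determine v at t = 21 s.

-84 m/s

Δv equals the area under the a-t graph; then v = v₀ + Δv.
0–2 s: ½(-11 + -10)(2) = -21 m/s
2–7 s: ½(-10 + 9)(5) = -2.5 m/s
7–13 s: ½(9 + -8)(6) = 3 m/s
13–16 s: ½(-8 + -7)(3) = -22.5 m/s
16–21 s: ½(-7 + -11)(5) = -45 m/s
Δv = -88 m/s, so v(21) = 4 + (-88) = -84 m/s.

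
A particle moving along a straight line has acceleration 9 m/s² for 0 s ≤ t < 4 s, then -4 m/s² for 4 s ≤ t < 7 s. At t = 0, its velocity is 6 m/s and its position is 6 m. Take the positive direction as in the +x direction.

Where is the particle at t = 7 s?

210 m

On each constant-a segment, Δv = aΔt and Δx = v₀Δt + ½aΔt²; chain segment to segment.
0–4 s: v starts 6 m/s; Δx = 6·4 + ½·9·4² = 96 m; v ends 42 m/s.
4–7 s: v starts 42 m/s; Δx = 42·3 + ½·-4·3² = 108 m; v ends 30 m/s.
x(7) = 6 + Σ Δx = 210 m.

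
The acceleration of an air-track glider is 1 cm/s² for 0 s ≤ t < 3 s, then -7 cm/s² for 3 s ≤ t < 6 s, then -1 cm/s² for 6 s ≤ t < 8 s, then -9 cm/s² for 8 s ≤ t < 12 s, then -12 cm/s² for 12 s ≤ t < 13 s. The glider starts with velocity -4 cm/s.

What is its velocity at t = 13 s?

-72 cm/s

Δv equals the area under the a-t graph; then v = v₀ + Δv.
0–3 s: 1 × 3 = 3 cm/s
3–6 s: -7 × 3 = -21 cm/s
6–8 s: -1 × 2 = -2 cm/s
8–12 s: -9 × 4 = -36 cm/s
12–13 s: -12 × 1 = -12 cm/s
Δv = -68 cm/s, so v(13) = -4 + (-68) = -72 cm/s.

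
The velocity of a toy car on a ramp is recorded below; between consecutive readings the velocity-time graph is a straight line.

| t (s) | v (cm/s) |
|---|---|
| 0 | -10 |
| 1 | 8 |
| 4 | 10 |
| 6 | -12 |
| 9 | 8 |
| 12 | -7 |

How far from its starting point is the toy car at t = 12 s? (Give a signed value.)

Displacement is the signed area under the v-t curve.
0–1 s: ½(-10 + 8)(1) = -1 cm
1–4 s: ½(8 + 10)(3) = 27 cm
4–6 s: ½(10 + -12)(2) = -2 cm
6–9 s: ½(-12 + 8)(3) = -6 cm
9–12 s: ½(8 + -7)(3) = 1.5 cm
Net displacement = 19.5 cm

19.5 cm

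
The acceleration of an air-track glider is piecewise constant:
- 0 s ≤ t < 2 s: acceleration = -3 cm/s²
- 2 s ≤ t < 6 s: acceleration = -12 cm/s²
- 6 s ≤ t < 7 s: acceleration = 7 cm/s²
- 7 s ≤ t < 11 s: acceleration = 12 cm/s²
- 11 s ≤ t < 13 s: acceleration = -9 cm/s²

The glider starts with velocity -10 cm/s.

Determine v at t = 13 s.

-27 cm/s

Δv equals the area under the a-t graph; then v = v₀ + Δv.
0–2 s: -3 × 2 = -6 cm/s
2–6 s: -12 × 4 = -48 cm/s
6–7 s: 7 × 1 = 7 cm/s
7–11 s: 12 × 4 = 48 cm/s
11–13 s: -9 × 2 = -18 cm/s
Δv = -17 cm/s, so v(13) = -10 + (-17) = -27 cm/s.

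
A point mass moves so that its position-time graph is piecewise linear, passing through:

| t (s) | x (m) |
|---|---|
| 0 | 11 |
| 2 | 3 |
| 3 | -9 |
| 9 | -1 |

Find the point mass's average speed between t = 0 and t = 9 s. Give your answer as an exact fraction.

28/9 m/s

Average speed = (total path length)/(elapsed time); on a piecewise-linear x-t graph the path length is Σ|Δx|.
0–2 s: |Δx| = |3 − 11| = 8 m
2–3 s: |Δx| = |-9 − 3| = 12 m
3–9 s: |Δx| = |-1 − -9| = 8 m
Total path = 28 m; average speed = 28/9 = 28/9 m/s.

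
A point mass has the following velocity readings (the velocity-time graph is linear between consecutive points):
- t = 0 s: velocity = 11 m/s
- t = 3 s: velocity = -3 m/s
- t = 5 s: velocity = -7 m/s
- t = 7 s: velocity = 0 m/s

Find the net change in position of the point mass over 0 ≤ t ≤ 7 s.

Net displacement equals the area under the velocity-time graph (areas below the axis count negative).
0–3 s: ½(11 + -3)(3) = 12 m
3–5 s: ½(-3 + -7)(2) = -10 m
5–7 s: ½(-7 + 0)(2) = -7 m
Net displacement = -5 m

-5 m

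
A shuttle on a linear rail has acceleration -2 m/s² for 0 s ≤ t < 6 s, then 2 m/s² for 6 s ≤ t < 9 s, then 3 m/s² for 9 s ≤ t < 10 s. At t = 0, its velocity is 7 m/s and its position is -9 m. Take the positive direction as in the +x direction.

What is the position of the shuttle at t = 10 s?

-6.5 m

On each constant-a segment, Δv = aΔt and Δx = v₀Δt + ½aΔt²; chain segment to segment.
0–6 s: v starts 7 m/s; Δx = 7·6 + ½·-2·6² = 6 m; v ends -5 m/s.
6–9 s: v starts -5 m/s; Δx = -5·3 + ½·2·3² = -6 m; v ends 1 m/s.
9–10 s: v starts 1 m/s; Δx = 1·1 + ½·3·1² = 2.5 m; v ends 4 m/s.
x(10) = -9 + Σ Δx = -6.5 m.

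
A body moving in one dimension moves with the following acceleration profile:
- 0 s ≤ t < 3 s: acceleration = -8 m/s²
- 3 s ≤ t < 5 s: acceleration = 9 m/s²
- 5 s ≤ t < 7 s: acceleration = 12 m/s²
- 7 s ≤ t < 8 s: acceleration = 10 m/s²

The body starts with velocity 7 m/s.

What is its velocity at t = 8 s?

35 m/s

Δv equals the area under the a-t graph; then v = v₀ + Δv.
0–3 s: -8 × 3 = -24 m/s
3–5 s: 9 × 2 = 18 m/s
5–7 s: 12 × 2 = 24 m/s
7–8 s: 10 × 1 = 10 m/s
Δv = 28 m/s, so v(8) = 7 + (28) = 35 m/s.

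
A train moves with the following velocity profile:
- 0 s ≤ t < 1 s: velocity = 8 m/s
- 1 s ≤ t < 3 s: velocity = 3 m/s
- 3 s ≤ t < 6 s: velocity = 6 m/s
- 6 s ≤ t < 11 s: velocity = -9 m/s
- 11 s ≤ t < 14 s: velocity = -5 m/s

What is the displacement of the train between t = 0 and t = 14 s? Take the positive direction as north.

Net displacement equals the area under the velocity-time graph (areas below the axis count negative).
0–1 s: 8 × 1 = 8 m
1–3 s: 3 × 2 = 6 m
3–6 s: 6 × 3 = 18 m
6–11 s: -9 × 5 = -45 m
11–14 s: -5 × 3 = -15 m
Net displacement = -28 m

-28 m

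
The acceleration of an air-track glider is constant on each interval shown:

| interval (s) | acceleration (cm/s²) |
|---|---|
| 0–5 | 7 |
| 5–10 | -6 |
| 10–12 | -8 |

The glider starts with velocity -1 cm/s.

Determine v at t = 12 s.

-12 cm/s

Δv equals the area under the a-t graph; then v = v₀ + Δv.
0–5 s: 7 × 5 = 35 cm/s
5–10 s: -6 × 5 = -30 cm/s
10–12 s: -8 × 2 = -16 cm/s
Δv = -11 cm/s, so v(12) = -1 + (-11) = -12 cm/s.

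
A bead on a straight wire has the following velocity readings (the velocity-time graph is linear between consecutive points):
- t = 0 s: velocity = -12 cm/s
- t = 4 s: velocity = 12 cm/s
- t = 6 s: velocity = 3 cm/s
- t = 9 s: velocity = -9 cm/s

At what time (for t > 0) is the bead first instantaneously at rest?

t = 2 s

v changes sign on 0–4 s (from -12 to 12); the graph is linear there, so v = 0 at t = 0 + (12)·(4 − 0)/(12 − -12) = 2 s.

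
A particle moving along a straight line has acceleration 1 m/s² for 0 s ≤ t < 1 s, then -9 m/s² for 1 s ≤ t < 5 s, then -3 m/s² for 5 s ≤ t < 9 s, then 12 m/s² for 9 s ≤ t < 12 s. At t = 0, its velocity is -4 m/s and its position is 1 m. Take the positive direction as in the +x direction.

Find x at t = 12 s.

-365.5 m

On each constant-a segment, Δv = aΔt and Δx = v₀Δt + ½aΔt²; chain segment to segment.
0–1 s: v starts -4 m/s; Δx = -4·1 + ½·1·1² = -3.5 m; v ends -3 m/s.
1–5 s: v starts -3 m/s; Δx = -3·4 + ½·-9·4² = -84 m; v ends -39 m/s.
5–9 s: v starts -39 m/s; Δx = -39·4 + ½·-3·4² = -180 m; v ends -51 m/s.
9–12 s: v starts -51 m/s; Δx = -51·3 + ½·12·3² = -99 m; v ends -15 m/s.
x(12) = 1 + Σ Δx = -365.5 m.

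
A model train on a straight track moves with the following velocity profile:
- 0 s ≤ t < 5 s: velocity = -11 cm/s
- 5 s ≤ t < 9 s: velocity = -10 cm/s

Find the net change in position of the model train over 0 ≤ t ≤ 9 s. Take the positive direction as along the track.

-95 cm

Displacement is the signed area under the v-t curve.
0–5 s: -11 × 5 = -55 cm
5–9 s: -10 × 4 = -40 cm
Net displacement = -95 cm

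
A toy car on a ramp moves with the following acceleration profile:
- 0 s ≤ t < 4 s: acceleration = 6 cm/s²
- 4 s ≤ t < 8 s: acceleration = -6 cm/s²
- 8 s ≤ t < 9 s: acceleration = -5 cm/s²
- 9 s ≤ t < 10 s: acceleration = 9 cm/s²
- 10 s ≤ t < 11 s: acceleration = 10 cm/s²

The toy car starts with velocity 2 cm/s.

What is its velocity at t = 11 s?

16 cm/s

Δv equals the area under the a-t graph; then v = v₀ + Δv.
0–4 s: 6 × 4 = 24 cm/s
4–8 s: -6 × 4 = -24 cm/s
8–9 s: -5 × 1 = -5 cm/s
9–10 s: 9 × 1 = 9 cm/s
10–11 s: 10 × 1 = 10 cm/s
Δv = 14 cm/s, so v(11) = 2 + (14) = 16 cm/s.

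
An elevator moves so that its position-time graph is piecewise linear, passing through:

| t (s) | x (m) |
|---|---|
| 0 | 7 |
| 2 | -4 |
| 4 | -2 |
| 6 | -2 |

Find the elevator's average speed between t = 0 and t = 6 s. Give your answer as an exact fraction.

13/6 m/s

Average speed = (total path length)/(elapsed time); on a piecewise-linear x-t graph the path length is Σ|Δx|.
0–2 s: |Δx| = |-4 − 7| = 11 m
2–4 s: |Δx| = |-2 − -4| = 2 m
4–6 s: |Δx| = |-2 − -2| = 0 m
Total path = 13 m; average speed = 13/6 = 13/6 m/s.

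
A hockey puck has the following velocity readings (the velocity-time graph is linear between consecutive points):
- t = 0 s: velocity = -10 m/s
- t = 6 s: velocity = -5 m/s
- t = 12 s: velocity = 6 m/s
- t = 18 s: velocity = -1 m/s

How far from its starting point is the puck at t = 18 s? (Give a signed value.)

-27 m

Net displacement equals the area under the velocity-time graph (areas below the axis count negative).
0–6 s: ½(-10 + -5)(6) = -45 m
6–12 s: ½(-5 + 6)(6) = 3 m
12–18 s: ½(6 + -1)(6) = 15 m
Net displacement = -27 m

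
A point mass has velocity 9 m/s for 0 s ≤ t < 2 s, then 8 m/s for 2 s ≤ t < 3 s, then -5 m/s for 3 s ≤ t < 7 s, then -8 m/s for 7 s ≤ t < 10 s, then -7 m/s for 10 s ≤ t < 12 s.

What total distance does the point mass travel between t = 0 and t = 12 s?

Distance (not displacement) is the total path length: add the absolute areas under v-t.
0–2 s: |9| × 2 = 18 m
2–3 s: |8| × 1 = 8 m
3–7 s: |-5| × 4 = 20 m
7–10 s: |-8| × 3 = 24 m
10–12 s: |-7| × 2 = 14 m
Total distance = 84 m

84 m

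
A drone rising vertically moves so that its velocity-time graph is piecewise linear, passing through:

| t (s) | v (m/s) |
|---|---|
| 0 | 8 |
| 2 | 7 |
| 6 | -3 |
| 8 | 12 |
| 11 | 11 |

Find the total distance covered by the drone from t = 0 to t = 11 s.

Total distance travelled is ∫|v| dt — sum the magnitudes of each area piece.
0–2 s: |½(8 + 7)(2)| = 15 m
2–6 s: v = 0 at t = 4.8 s; triangle areas 9.8 + 1.8 = 11.6 m
6–8 s: v = 0 at t = 6.4 s; triangle areas 0.6 + 9.6 = 10.2 m
8–11 s: |½(12 + 11)(3)| = 34.5 m
Total distance = 71.3 m

71.3 m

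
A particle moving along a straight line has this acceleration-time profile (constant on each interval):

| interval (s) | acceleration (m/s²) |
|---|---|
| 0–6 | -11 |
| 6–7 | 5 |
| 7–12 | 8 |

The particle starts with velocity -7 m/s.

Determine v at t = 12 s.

Δv equals the area under the a-t graph; then v = v₀ + Δv.
0–6 s: -11 × 6 = -66 m/s
6–7 s: 5 × 1 = 5 m/s
7–12 s: 8 × 5 = 40 m/s
Δv = -21 m/s, so v(12) = -7 + (-21) = -28 m/s.

-28 m/s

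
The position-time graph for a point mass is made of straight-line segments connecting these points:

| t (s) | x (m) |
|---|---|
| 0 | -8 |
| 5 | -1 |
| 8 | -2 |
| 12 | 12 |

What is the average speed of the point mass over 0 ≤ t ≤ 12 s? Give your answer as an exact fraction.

Average speed = (total path length)/(elapsed time); on a piecewise-linear x-t graph the path length is Σ|Δx|.
0–5 s: |Δx| = |-1 − -8| = 7 m
5–8 s: |Δx| = |-2 − -1| = 1 m
8–12 s: |Δx| = |12 − -2| = 14 m
Total path = 22 m; average speed = 22/12 = 11/6 m/s.

11/6 m/s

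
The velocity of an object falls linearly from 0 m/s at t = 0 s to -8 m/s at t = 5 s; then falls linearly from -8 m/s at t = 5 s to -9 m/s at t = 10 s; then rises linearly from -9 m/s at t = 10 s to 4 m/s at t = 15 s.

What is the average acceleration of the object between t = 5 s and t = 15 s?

1.2 m/s²

Average acceleration = Δv/Δt = (4 − -8)/(15 − 5) = 1.2 m/s².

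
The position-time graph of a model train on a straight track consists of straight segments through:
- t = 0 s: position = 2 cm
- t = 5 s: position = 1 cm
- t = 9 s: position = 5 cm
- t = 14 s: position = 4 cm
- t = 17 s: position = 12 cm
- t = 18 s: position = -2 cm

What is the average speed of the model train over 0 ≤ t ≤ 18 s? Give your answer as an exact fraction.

Average speed = (total path length)/(elapsed time); on a piecewise-linear x-t graph the path length is Σ|Δx|.
0–5 s: |Δx| = |1 − 2| = 1 cm
5–9 s: |Δx| = |5 − 1| = 4 cm
9–14 s: |Δx| = |4 − 5| = 1 cm
14–17 s: |Δx| = |12 − 4| = 8 cm
17–18 s: |Δx| = |-2 − 12| = 14 cm
Total path = 28 cm; average speed = 28/18 = 14/9 cm/s.

14/9 cm/s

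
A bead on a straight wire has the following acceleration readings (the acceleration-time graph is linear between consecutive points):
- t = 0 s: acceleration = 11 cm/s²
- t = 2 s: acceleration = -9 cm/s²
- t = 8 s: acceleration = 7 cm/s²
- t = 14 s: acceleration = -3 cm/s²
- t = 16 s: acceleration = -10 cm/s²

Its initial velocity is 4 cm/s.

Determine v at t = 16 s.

Δv equals the area under the a-t graph; then v = v₀ + Δv.
0–2 s: ½(11 + -9)(2) = 2 cm/s
2–8 s: ½(-9 + 7)(6) = -6 cm/s
8–14 s: ½(7 + -3)(6) = 12 cm/s
14–16 s: ½(-3 + -10)(2) = -13 cm/s
Δv = -5 cm/s, so v(16) = 4 + (-5) = -1 cm/s.

-1 cm/s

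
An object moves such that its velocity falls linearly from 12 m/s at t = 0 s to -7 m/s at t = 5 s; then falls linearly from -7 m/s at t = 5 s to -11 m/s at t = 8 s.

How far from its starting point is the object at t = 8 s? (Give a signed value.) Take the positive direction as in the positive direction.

Net displacement equals the area under the velocity-time graph (areas below the axis count negative).
0–5 s: ½(12 + -7)(5) = 12.5 m
5–8 s: ½(-7 + -11)(3) = -27 m
Net displacement = -14.5 m

-14.5 m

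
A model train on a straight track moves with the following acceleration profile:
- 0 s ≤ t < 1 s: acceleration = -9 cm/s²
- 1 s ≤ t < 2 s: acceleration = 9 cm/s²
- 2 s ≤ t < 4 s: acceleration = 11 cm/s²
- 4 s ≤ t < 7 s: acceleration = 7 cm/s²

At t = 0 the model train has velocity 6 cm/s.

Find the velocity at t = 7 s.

49 cm/s

Δv equals the area under the a-t graph; then v = v₀ + Δv.
0–1 s: -9 × 1 = -9 cm/s
1–2 s: 9 × 1 = 9 cm/s
2–4 s: 11 × 2 = 22 cm/s
4–7 s: 7 × 3 = 21 cm/s
Δv = 43 cm/s, so v(7) = 6 + (43) = 49 cm/s.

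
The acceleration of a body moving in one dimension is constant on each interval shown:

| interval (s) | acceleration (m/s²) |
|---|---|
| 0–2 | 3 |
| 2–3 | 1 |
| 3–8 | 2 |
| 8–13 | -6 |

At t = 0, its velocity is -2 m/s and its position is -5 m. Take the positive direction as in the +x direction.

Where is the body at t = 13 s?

51.5 m

On each constant-a segment, Δv = aΔt and Δx = v₀Δt + ½aΔt²; chain segment to segment.
0–2 s: v starts -2 m/s; Δx = -2·2 + ½·3·2² = 2 m; v ends 4 m/s.
2–3 s: v starts 4 m/s; Δx = 4·1 + ½·1·1² = 4.5 m; v ends 5 m/s.
3–8 s: v starts 5 m/s; Δx = 5·5 + ½·2·5² = 50 m; v ends 15 m/s.
8–13 s: v starts 15 m/s; Δx = 15·5 + ½·-6·5² = 0 m; v ends -15 m/s.
x(13) = -5 + Σ Δx = 51.5 m.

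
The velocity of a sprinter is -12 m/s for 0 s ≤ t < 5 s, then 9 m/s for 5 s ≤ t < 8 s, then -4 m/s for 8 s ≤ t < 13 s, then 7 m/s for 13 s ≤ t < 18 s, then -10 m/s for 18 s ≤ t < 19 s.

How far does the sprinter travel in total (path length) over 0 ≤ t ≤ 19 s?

Total distance travelled is ∫|v| dt — sum the magnitudes of each area piece.
0–5 s: |-12| × 5 = 60 m
5–8 s: |9| × 3 = 27 m
8–13 s: |-4| × 5 = 20 m
13–18 s: |7| × 5 = 35 m
18–19 s: |-10| × 1 = 10 m
Total distance = 152 m

152 m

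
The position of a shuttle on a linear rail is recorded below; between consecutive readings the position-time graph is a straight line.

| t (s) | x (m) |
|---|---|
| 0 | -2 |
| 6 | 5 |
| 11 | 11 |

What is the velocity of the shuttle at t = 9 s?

1.2 m/s

Velocity is the slope of the x-t graph on 6–11 s: (11 − 5)/(11 − 6) = 1.2 m/s.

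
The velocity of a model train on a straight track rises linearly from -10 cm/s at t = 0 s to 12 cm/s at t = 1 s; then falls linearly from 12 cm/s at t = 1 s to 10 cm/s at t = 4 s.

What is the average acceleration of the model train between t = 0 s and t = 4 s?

5 cm/s²

Average acceleration = Δv/Δt = (10 − -10)/(4 − 0) = 5 cm/s².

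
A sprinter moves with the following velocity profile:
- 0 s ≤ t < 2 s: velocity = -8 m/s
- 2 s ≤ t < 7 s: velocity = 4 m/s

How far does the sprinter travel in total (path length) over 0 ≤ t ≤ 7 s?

36 m

Distance (not displacement) is the total path length: add the absolute areas under v-t.
0–2 s: |-8| × 2 = 16 m
2–7 s: |4| × 5 = 20 m
Total distance = 36 m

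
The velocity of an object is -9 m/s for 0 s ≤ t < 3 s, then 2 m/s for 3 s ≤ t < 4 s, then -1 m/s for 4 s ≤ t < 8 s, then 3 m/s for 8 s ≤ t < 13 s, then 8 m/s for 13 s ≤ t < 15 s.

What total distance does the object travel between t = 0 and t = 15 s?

64 m

Distance (not displacement) is the total path length: add the absolute areas under v-t.
0–3 s: |-9| × 3 = 27 m
3–4 s: |2| × 1 = 2 m
4–8 s: |-1| × 4 = 4 m
8–13 s: |3| × 5 = 15 m
13–15 s: |8| × 2 = 16 m
Total distance = 64 m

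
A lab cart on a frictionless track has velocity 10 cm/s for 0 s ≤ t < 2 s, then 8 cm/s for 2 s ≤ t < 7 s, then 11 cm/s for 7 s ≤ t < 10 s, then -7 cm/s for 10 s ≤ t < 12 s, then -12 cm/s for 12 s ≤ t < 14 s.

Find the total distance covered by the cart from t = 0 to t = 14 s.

Distance (not displacement) is the total path length: add the absolute areas under v-t.
0–2 s: |10| × 2 = 20 cm
2–7 s: |8| × 5 = 40 cm
7–10 s: |11| × 3 = 33 cm
10–12 s: |-7| × 2 = 14 cm
12–14 s: |-12| × 2 = 24 cm
Total distance = 131 cm

131 cm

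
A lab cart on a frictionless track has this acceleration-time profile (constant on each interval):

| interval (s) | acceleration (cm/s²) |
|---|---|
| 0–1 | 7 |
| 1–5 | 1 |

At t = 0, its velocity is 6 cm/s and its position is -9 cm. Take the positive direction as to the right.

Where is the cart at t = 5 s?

60.5 cm

On each constant-a segment, Δv = aΔt and Δx = v₀Δt + ½aΔt²; chain segment to segment.
0–1 s: v starts 6 cm/s; Δx = 6·1 + ½·7·1² = 9.5 cm; v ends 13 cm/s.
1–5 s: v starts 13 cm/s; Δx = 13·4 + ½·1·4² = 60 cm; v ends 17 cm/s.
x(5) = -9 + Σ Δx = 60.5 cm.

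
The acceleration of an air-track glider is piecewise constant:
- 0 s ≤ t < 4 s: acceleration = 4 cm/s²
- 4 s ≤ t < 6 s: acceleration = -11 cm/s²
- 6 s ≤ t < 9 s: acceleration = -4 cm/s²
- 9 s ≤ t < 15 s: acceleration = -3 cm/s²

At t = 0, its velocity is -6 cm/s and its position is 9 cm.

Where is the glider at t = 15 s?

On each constant-a segment, Δv = aΔt and Δx = v₀Δt + ½aΔt²; chain segment to segment.
0–4 s: v starts -6 cm/s; Δx = -6·4 + ½·4·4² = 8 cm; v ends 10 cm/s.
4–6 s: v starts 10 cm/s; Δx = 10·2 + ½·-11·2² = -2 cm; v ends -12 cm/s.
6–9 s: v starts -12 cm/s; Δx = -12·3 + ½·-4·3² = -54 cm; v ends -24 cm/s.
9–15 s: v starts -24 cm/s; Δx = -24·6 + ½·-3·6² = -198 cm; v ends -42 cm/s.
x(15) = 9 + Σ Δx = -237 cm.

-237 cm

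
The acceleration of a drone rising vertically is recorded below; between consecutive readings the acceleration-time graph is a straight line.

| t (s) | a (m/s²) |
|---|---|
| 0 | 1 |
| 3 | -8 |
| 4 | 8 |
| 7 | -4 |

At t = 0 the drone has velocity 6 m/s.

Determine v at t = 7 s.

Δv equals the area under the a-t graph; then v = v₀ + Δv.
0–3 s: ½(1 + -8)(3) = -10.5 m/s
3–4 s: ½(-8 + 8)(1) = 0 m/s
4–7 s: ½(8 + -4)(3) = 6 m/s
Δv = -4.5 m/s, so v(7) = 6 + (-4.5) = 1.5 m/s.

1.5 m/s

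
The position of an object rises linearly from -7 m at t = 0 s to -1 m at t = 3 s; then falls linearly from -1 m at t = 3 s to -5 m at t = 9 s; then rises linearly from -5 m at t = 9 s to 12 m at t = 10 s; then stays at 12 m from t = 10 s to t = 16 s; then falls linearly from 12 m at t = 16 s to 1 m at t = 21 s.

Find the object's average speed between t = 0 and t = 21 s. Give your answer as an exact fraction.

Average speed = (total path length)/(elapsed time); on a piecewise-linear x-t graph the path length is Σ|Δx|.
0–3 s: |Δx| = |-1 − -7| = 6 m
3–9 s: |Δx| = |-5 − -1| = 4 m
9–10 s: |Δx| = |12 − -5| = 17 m
10–16 s: |Δx| = |12 − 12| = 0 m
16–21 s: |Δx| = |1 − 12| = 11 m
Total path = 38 m; average speed = 38/21 = 38/21 m/s.

38/21 m/s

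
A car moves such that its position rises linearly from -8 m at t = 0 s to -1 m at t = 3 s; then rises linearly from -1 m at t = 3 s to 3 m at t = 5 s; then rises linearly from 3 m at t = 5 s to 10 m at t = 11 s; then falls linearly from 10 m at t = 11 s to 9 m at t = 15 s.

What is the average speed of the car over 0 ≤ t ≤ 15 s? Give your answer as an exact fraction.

19/15 m/s

Average speed = (total path length)/(elapsed time); on a piecewise-linear x-t graph the path length is Σ|Δx|.
0–3 s: |Δx| = |-1 − -8| = 7 m
3–5 s: |Δx| = |3 − -1| = 4 m
5–11 s: |Δx| = |10 − 3| = 7 m
11–15 s: |Δx| = |9 − 10| = 1 m
Total path = 19 m; average speed = 19/15 = 19/15 m/s.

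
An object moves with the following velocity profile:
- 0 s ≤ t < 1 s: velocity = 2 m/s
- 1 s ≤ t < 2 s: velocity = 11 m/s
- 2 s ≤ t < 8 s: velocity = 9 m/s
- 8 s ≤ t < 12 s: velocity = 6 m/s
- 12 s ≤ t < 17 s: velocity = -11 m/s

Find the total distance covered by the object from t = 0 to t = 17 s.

146 m

Distance (not displacement) is the total path length: add the absolute areas under v-t.
0–1 s: |2| × 1 = 2 m
1–2 s: |11| × 1 = 11 m
2–8 s: |9| × 6 = 54 m
8–12 s: |6| × 4 = 24 m
12–17 s: |-11| × 5 = 55 m
Total distance = 146 m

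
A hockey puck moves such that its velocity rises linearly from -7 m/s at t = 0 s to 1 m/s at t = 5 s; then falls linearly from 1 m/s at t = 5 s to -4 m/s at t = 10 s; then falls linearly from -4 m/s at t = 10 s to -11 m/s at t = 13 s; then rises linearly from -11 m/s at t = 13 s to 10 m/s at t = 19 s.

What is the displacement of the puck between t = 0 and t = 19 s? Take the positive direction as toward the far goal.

Displacement is the signed area under the v-t curve.
0–5 s: ½(-7 + 1)(5) = -15 m
5–10 s: ½(1 + -4)(5) = -7.5 m
10–13 s: ½(-4 + -11)(3) = -22.5 m
13–19 s: ½(-11 + 10)(6) = -3 m
Net displacement = -48 m

-48 m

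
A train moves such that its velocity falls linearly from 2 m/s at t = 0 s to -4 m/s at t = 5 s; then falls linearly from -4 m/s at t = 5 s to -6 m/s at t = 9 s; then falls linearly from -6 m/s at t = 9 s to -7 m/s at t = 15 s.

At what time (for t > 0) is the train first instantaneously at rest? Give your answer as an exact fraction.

t = 5/3 s

v changes sign on 0–5 s (from 2 to -4); the graph is linear there, so v = 0 at t = 0 + (-2)·(5 − 0)/(-4 − 2) = 5/3 s.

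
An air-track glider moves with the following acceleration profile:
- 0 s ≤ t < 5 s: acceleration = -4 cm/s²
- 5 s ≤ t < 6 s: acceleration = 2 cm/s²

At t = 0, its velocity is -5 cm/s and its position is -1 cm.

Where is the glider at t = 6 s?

-100 cm

On each constant-a segment, Δv = aΔt and Δx = v₀Δt + ½aΔt²; chain segment to segment.
0–5 s: v starts -5 cm/s; Δx = -5·5 + ½·-4·5² = -75 cm; v ends -25 cm/s.
5–6 s: v starts -25 cm/s; Δx = -25·1 + ½·2·1² = -24 cm; v ends -23 cm/s.
x(6) = -1 + Σ Δx = -100 cm.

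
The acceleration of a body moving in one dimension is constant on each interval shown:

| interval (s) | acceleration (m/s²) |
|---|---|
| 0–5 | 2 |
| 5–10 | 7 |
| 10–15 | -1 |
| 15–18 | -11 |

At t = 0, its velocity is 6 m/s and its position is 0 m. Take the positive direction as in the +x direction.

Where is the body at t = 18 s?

553.5 m

On each constant-a segment, Δv = aΔt and Δx = v₀Δt + ½aΔt²; chain segment to segment.
0–5 s: v starts 6 m/s; Δx = 6·5 + ½·2·5² = 55 m; v ends 16 m/s.
5–10 s: v starts 16 m/s; Δx = 16·5 + ½·7·5² = 167.5 m; v ends 51 m/s.
10–15 s: v starts 51 m/s; Δx = 51·5 + ½·-1·5² = 242.5 m; v ends 46 m/s.
15–18 s: v starts 46 m/s; Δx = 46·3 + ½·-11·3² = 88.5 m; v ends 13 m/s.
x(18) = 0 + Σ Δx = 553.5 m.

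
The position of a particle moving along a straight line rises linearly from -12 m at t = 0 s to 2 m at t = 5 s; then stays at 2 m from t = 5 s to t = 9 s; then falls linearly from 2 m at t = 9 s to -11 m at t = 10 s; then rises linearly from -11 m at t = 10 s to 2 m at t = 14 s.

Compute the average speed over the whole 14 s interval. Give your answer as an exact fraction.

20/7 m/s

Average speed = (total path length)/(elapsed time); on a piecewise-linear x-t graph the path length is Σ|Δx|.
0–5 s: |Δx| = |2 − -12| = 14 m
5–9 s: |Δx| = |2 − 2| = 0 m
9–10 s: |Δx| = |-11 − 2| = 13 m
10–14 s: |Δx| = |2 − -11| = 13 m
Total path = 40 m; average speed = 40/14 = 20/7 m/s.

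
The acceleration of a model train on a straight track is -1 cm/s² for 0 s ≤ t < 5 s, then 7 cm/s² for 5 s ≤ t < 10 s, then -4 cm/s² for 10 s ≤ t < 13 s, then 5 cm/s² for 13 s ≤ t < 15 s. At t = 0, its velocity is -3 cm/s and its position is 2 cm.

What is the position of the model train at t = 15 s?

125 cm

On each constant-a segment, Δv = aΔt and Δx = v₀Δt + ½aΔt²; chain segment to segment.
0–5 s: v starts -3 cm/s; Δx = -3·5 + ½·-1·5² = -27.5 cm; v ends -8 cm/s.
5–10 s: v starts -8 cm/s; Δx = -8·5 + ½·7·5² = 47.5 cm; v ends 27 cm/s.
10–13 s: v starts 27 cm/s; Δx = 27·3 + ½·-4·3² = 63 cm; v ends 15 cm/s.
13–15 s: v starts 15 cm/s; Δx = 15·2 + ½·5·2² = 40 cm; v ends 25 cm/s.
x(15) = 2 + Σ Δx = 125 cm.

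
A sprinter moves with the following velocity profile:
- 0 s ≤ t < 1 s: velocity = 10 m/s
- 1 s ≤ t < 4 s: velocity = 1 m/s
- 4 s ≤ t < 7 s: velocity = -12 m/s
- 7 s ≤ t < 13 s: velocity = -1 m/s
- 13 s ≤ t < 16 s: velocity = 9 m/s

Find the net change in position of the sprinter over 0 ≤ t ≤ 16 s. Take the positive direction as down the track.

-2 m

Displacement is the signed area under the v-t curve.
0–1 s: 10 × 1 = 10 m
1–4 s: 1 × 3 = 3 m
4–7 s: -12 × 3 = -36 m
7–13 s: -1 × 6 = -6 m
13–16 s: 9 × 3 = 27 m
Net displacement = -2 m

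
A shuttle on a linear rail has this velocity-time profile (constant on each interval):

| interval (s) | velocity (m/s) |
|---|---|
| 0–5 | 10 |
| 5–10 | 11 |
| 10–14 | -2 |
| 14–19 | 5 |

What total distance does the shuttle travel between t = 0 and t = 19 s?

Total distance travelled is ∫|v| dt — sum the magnitudes of each area piece.
0–5 s: |10| × 5 = 50 m
5–10 s: |11| × 5 = 55 m
10–14 s: |-2| × 4 = 8 m
14–19 s: |5| × 5 = 25 m
Total distance = 138 m

138 m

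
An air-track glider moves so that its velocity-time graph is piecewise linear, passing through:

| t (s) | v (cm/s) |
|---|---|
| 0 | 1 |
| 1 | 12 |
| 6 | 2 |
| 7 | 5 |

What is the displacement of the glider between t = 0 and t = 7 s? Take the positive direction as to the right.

45 cm

Net displacement equals the area under the velocity-time graph (areas below the axis count negative).
0–1 s: ½(1 + 12)(1) = 6.5 cm
1–6 s: ½(12 + 2)(5) = 35 cm
6–7 s: ½(2 + 5)(1) = 3.5 cm
Net displacement = 45 cm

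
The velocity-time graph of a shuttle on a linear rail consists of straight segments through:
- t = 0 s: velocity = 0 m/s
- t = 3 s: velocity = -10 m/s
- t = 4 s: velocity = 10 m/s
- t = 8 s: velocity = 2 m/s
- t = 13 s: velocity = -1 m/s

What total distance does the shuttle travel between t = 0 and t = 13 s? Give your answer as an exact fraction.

289/6 m

Total distance travelled is ∫|v| dt — sum the magnitudes of each area piece.
0–3 s: |½(0 + -10)(3)| = 15 m
3–4 s: v = 0 at t = 3.5 s; triangle areas 2.5 + 2.5 = 5 m
4–8 s: |½(10 + 2)(4)| = 24 m
8–13 s: v = 0 at t = 34/3 s; triangle areas 10/3 + 5/6 = 25/6 m
Total distance = 289/6 m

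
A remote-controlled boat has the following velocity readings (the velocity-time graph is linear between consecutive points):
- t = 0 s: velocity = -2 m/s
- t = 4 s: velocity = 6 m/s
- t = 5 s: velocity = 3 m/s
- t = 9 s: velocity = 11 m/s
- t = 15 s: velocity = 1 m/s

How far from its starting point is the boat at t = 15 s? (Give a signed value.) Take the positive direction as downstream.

Net displacement equals the area under the velocity-time graph (areas below the axis count negative).
0–4 s: ½(-2 + 6)(4) = 8 m
4–5 s: ½(6 + 3)(1) = 4.5 m
5–9 s: ½(3 + 11)(4) = 28 m
9–15 s: ½(11 + 1)(6) = 36 m
Net displacement = 76.5 m

76.5 m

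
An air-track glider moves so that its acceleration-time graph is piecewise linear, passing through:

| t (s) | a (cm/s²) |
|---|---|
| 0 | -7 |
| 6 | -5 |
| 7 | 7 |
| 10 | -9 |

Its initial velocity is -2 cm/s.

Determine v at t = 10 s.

Δv equals the area under the a-t graph; then v = v₀ + Δv.
0–6 s: ½(-7 + -5)(6) = -36 cm/s
6–7 s: ½(-5 + 7)(1) = 1 cm/s
7–10 s: ½(7 + -9)(3) = -3 cm/s
Δv = -38 cm/s, so v(10) = -2 + (-38) = -40 cm/s.

-40 cm/s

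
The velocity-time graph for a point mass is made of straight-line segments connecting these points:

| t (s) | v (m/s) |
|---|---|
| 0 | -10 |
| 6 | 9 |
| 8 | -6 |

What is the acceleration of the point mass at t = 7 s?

-7.5 m/s²

Acceleration is the slope of the v-t graph on 6–8 s: (-6 − 9)/(8 − 6) = -7.5 m/s².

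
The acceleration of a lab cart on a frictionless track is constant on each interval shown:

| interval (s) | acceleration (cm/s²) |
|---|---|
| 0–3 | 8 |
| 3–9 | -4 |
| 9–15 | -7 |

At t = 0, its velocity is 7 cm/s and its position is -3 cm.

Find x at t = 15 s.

On each constant-a segment, Δv = aΔt and Δx = v₀Δt + ½aΔt²; chain segment to segment.
0–3 s: v starts 7 cm/s; Δx = 7·3 + ½·8·3² = 57 cm; v ends 31 cm/s.
3–9 s: v starts 31 cm/s; Δx = 31·6 + ½·-4·6² = 114 cm; v ends 7 cm/s.
9–15 s: v starts 7 cm/s; Δx = 7·6 + ½·-7·6² = -84 cm; v ends -35 cm/s.
x(15) = -3 + Σ Δx = 84 cm.

84 cm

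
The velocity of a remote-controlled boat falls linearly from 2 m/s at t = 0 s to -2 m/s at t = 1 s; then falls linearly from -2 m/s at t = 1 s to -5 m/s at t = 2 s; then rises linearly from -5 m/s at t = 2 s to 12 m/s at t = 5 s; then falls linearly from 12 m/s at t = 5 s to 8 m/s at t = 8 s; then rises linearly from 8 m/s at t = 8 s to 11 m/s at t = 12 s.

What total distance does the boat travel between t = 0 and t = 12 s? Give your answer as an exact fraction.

Total distance travelled is ∫|v| dt — sum the magnitudes of each area piece.
0–1 s: v = 0 at t = 0.5 s; triangle areas 0.5 + 0.5 = 1 m
1–2 s: |½(-2 + -5)(1)| = 3.5 m
2–5 s: v = 0 at t = 49/17 s; triangle areas 75/34 + 216/17 = 507/34 m
5–8 s: |½(12 + 8)(3)| = 30 m
8–12 s: |½(8 + 11)(4)| = 38 m
Total distance = 1486/17 m

1486/17 m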